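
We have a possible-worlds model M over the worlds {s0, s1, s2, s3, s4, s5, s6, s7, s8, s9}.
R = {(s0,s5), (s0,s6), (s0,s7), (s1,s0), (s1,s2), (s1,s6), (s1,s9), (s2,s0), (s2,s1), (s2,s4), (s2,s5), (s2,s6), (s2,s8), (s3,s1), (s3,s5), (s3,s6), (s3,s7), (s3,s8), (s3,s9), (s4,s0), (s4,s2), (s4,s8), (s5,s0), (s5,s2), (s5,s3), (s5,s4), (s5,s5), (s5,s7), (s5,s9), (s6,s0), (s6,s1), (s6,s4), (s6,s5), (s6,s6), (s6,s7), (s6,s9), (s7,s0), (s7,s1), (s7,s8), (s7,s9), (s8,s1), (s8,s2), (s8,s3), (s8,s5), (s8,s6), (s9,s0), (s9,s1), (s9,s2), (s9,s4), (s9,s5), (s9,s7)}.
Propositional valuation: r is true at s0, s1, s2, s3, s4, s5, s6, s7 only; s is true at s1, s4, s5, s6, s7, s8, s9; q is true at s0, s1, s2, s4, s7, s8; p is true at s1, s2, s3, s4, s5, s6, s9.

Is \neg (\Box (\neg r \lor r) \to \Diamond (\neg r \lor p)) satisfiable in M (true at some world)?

No

Recall that \Box ψ holds at a world iff ψ holds at every accessible world, and \Diamond ψ holds iff ψ holds at some accessible world.
Let φ = \neg (\Box (\neg r \lor r) \to \Diamond (\neg r \lor p)). Evaluate φ at each world:
  s0 (successors {s5, s6, s7}): φ is false.
  s1 (successors {s0, s2, s6, s9}): φ is false.
  s2 (successors {s0, s1, s4, s5, s6, s8}): φ is false.
  s3 (successors {s1, s5, s6, s7, s8, s9}): φ is false.
  s4 (successors {s0, s2, s8}): φ is false.
  s5 (successors {s0, s2, s3, s4, s5, s7, s9}): φ is false.
  s6 (successors {s0, s1, s4, s5, s6, s7, s9}): φ is false.
  s7 (successors {s0, s1, s8, s9}): φ is false.
  s8 (successors {s1, s2, s3, s5, s6}): φ is false.
  s9 (successors {s0, s1, s2, s4, s5, s7}): φ is false.
For instance, at s6:
  At s6: \Box (\neg r \lor r) \to \Diamond (\neg r \lor p) is true, so \neg (\Box (\neg r \lor r) \to \Diamond (\neg r \lor p)) is false.
    At s6: \Box (\neg r \lor r) is true, \Diamond (\neg r \lor p) is true, so \Box (\neg r \lor r) \to \Diamond (\neg r \lor p) is true.
      At s6: \Box (\neg r \lor r) requires \neg r \lor r at every successor {s0, s1, s4, s5, s6, s7, s9}.
        At s0: \neg r \lor r is true.
        At s1: \neg r \lor r is true.
        At s4: \neg r \lor r is true.
        At s5: \neg r \lor r is true.
        At s6: \neg r \lor r is true.
        At s7: \neg r \lor r is true.
        At s9: \neg r \lor r is true.
      So \Box (\neg r \lor r) is true at s6.
      At s6: \Diamond (\neg r \lor p) requires \neg r \lor p at some successor in {s0, s1, s4, s5, s6, s7, s9}.
        \neg r \lor p holds at s1, so \Diamond (\neg r \lor p) is true at s6.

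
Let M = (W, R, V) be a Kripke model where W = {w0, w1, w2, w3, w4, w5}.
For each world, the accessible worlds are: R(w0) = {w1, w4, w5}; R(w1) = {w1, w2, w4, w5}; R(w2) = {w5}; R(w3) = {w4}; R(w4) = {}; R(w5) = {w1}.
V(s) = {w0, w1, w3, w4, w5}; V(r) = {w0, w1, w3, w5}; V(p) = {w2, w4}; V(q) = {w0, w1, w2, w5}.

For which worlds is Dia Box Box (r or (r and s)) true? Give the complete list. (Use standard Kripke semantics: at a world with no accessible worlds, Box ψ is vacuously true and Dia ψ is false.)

Let φ = Dia Box Box (r or (r and s)). Evaluate φ at each world:
  w0 (successors {w1, w4, w5}): φ is true.
  w1 (successors {w1, w2, w4, w5}): φ is true.
  w2 (successors {w5}): φ is false.
  w3 (successors {w4}): φ is true.
  w4 (successors ∅): φ is false.
  w5 (successors {w1}): φ is false.
For instance, at w5:
  At w5: Dia Box Box (r or (r and s)) requires Box Box (r or (r and s)) at some successor in {w1}.
    At w1: Box Box (r or (r and s)) is false.
  So Dia Box Box (r or (r and s)) is false at w5.
Satisfying worlds: {w0, w1, w3}

w0, w1, w3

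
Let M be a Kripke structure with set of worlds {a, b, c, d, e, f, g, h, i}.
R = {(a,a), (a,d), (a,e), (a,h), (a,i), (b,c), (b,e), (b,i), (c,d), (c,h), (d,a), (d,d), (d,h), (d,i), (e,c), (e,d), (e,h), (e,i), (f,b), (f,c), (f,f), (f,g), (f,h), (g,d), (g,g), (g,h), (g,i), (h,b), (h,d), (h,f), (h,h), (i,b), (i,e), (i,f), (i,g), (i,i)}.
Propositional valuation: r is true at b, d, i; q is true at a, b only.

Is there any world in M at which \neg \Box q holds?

Yes

Recall that \Box ψ holds at a world iff ψ holds at every accessible world, and \Diamond ψ holds iff ψ holds at some accessible world.
Let φ = \neg \Box q. Evaluate φ at each world:
  a (successors {a, d, e, h, i}): φ is true.
  b (successors {c, e, i}): φ is true.
  c (successors {d, h}): φ is true.
  d (successors {a, d, h, i}): φ is true.
  e (successors {c, d, h, i}): φ is true.
  f (successors {b, c, f, g, h}): φ is true.
  g (successors {d, g, h, i}): φ is true.
  h (successors {b, d, f, h}): φ is true.
  i (successors {b, e, f, g, i}): φ is true.
Detail at a (witness):
  At a: \Box q is false, so \neg \Box q is true.
    At a: \Box q requires q at every successor {a, d, e, h, i}.
      q fails at d, so \Box q is false at a.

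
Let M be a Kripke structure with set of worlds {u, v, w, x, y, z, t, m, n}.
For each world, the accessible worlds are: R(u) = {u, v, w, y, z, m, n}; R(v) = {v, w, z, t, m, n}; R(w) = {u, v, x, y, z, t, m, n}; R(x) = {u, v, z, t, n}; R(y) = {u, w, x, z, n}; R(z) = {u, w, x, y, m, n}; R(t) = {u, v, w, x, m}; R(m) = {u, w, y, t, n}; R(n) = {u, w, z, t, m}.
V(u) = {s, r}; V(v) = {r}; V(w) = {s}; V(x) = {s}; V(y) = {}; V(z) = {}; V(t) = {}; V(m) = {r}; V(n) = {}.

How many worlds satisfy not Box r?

9

Let φ = not Box r. Evaluate φ at each world:
  u (successors {u, v, w, y, z, m, n}): φ is true.
  v (successors {v, w, z, t, m, n}): φ is true.
  w (successors {u, v, x, y, z, t, m, n}): φ is true.
  x (successors {u, v, z, t, n}): φ is true.
  y (successors {u, w, x, z, n}): φ is true.
  z (successors {u, w, x, y, m, n}): φ is true.
  t (successors {u, v, w, x, m}): φ is true.
  m (successors {u, w, y, t, n}): φ is true.
  n (successors {u, w, z, t, m}): φ is true.
For instance, at x:
  At x: Box r is false, so not Box r is true.
    At x: Box r requires r at every successor {u, v, z, t, n}.
      r fails at z, so Box r is false at x.
Satisfying worlds: {u, v, w, x, y, z, t, m, n}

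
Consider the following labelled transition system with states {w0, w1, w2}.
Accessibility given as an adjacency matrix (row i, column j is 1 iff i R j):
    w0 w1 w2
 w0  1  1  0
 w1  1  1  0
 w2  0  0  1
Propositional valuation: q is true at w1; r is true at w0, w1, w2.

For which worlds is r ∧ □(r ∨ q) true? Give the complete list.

Let φ = r ∧ □(r ∨ q). Evaluate φ at each world:
  w0 (successors {w0, w1}): φ is true.
  w1 (successors {w0, w1}): φ is true.
  w2 (successors {w2}): φ is true.
For instance, at w0:
  At w0: r is true, □(r ∨ q) is true, so r ∧ □(r ∨ q) is true.
    At w0: □(r ∨ q) requires r ∨ q at every successor {w0, w1}.
      At w0: r ∨ q is true.
      At w1: r ∨ q is true.
    So □(r ∨ q) is true at w0.
Satisfying worlds: {w0, w1, w2}

w0, w1, w2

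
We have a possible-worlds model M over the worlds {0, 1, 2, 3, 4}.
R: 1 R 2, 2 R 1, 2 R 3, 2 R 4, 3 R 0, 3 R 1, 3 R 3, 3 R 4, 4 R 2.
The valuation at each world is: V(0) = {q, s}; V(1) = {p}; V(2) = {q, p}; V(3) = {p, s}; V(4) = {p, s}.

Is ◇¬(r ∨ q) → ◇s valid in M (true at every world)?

Let φ = ◇¬(r ∨ q) → ◇s. Evaluate φ at each world:
  0 (successors ∅): φ is true.
  1 (successors {2}): φ is true.
  2 (successors {1, 3, 4}): φ is true.
  3 (successors {0, 1, 3, 4}): φ is true.
  4 (successors {2}): φ is true.
For instance, at 1:
  At 1: ◇¬(r ∨ q) is false, ◇s is false, so ◇¬(r ∨ q) → ◇s is true.
    At 1: ◇¬(r ∨ q) requires ¬(r ∨ q) at some successor in {2}.
      At 2: ¬(r ∨ q) is false.
    So ◇¬(r ∨ q) is false at 1.
    At 1: ◇s requires s at some successor in {2}.
      At 2: s is false.
    So ◇s is false at 1.

Yes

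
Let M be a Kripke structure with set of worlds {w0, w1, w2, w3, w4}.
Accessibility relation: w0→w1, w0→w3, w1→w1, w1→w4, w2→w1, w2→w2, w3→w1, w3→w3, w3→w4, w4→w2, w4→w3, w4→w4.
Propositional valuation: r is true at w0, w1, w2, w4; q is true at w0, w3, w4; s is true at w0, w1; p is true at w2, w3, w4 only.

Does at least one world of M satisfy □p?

Let φ = □p. Evaluate φ at each world:
  w0 (successors {w1, w3}): φ is false.
  w1 (successors {w1, w4}): φ is false.
  w2 (successors {w1, w2}): φ is false.
  w3 (successors {w1, w3, w4}): φ is false.
  w4 (successors {w2, w3, w4}): φ is true.
Detail at w4 (witness):
  At w4: □p requires p at every successor {w2, w3, w4}.
    At w2: p is true.
    At w3: p is true.
    At w4: p is true.
  So □p is true at w4.

Yes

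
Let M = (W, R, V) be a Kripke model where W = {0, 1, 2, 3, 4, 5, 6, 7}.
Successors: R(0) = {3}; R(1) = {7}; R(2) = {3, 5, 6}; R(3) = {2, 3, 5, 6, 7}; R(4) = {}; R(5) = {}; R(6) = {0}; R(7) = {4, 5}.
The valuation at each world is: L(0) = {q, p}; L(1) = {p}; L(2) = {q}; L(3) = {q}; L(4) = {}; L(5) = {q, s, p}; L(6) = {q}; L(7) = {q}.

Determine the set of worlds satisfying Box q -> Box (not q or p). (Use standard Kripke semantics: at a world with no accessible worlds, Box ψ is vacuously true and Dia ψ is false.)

4, 5, 6, 7

Let φ = Box q -> Box (not q or p). Evaluate φ at each world:
  0 (successors {3}): φ is false.
  1 (successors {7}): φ is false.
  2 (successors {3, 5, 6}): φ is false.
  3 (successors {2, 3, 5, 6, 7}): φ is false.
  4 (successors ∅): φ is true.
  5 (successors ∅): φ is true.
  6 (successors {0}): φ is true.
  7 (successors {4, 5}): φ is true.
For instance, at 6:
  At 6: Box q is true, Box (not q or p) is true, so Box q -> Box (not q or p) is true.
    At 6: Box q requires q at every successor {0}.
      At 0: q is true.
    So Box q is true at 6.
    At 6: Box (not q or p) requires not q or p at every successor {0}.
      At 0: not q or p is true.
    So Box (not q or p) is true at 6.
Satisfying worlds: {4, 5, 6, 7}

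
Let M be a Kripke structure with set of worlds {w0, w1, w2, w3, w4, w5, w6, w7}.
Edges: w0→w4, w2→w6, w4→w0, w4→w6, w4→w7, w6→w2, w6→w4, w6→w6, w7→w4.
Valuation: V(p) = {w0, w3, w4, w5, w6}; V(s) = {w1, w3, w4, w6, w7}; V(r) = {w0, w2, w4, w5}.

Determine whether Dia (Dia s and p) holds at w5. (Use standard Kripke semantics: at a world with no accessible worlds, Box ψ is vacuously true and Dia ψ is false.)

At w5: no accessible worlds, so Dia (Dia s and p) is false.

No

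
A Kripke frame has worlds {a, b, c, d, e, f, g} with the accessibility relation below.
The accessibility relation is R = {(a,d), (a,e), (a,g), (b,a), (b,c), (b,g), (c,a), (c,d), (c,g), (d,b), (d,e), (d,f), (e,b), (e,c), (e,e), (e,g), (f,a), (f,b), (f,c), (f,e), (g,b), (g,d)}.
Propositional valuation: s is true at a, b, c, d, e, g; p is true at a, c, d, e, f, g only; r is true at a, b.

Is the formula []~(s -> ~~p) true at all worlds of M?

Recall that []ψ holds at a world iff ψ holds at every accessible world, and <>ψ holds iff ψ holds at some accessible world.
Let φ = []~(s -> ~~p). Evaluate φ at each world:
  a (successors {d, e, g}): φ is false.
  b (successors {a, c, g}): φ is false.
  c (successors {a, d, g}): φ is false.
  d (successors {b, e, f}): φ is false.
  e (successors {b, c, e, g}): φ is false.
  f (successors {a, b, c, e}): φ is false.
  g (successors {b, d}): φ is false.
Detail at a (counterexample):
  At a: []~(s -> ~~p) requires ~(s -> ~~p) at every successor {d, e, g}.
    ~(s -> ~~p) fails at d, so []~(s -> ~~p) is false at a.

No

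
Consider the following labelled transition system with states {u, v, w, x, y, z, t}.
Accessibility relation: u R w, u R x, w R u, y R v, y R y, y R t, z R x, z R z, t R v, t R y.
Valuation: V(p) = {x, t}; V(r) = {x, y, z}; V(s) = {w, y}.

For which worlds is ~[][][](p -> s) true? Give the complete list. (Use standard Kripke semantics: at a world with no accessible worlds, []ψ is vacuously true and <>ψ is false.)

Let φ = ~[][][](p -> s). Evaluate φ at each world:
  u (successors {w, x}): φ is true.
  v (successors ∅): φ is false.
  w (successors {u}): φ is false.
  x (successors ∅): φ is false.
  y (successors {v, y, t}): φ is true.
  z (successors {x, z}): φ is true.
  t (successors {v, y}): φ is true.
For instance, at z:
  At z: [][][](p -> s) is false, so ~[][][](p -> s) is true.
    At z: [][][](p -> s) requires [][](p -> s) at every successor {x, z}.
      [][](p -> s) fails at z, so [][][](p -> s) is false at z.
Satisfying worlds: {u, y, z, t}

u, y, z, t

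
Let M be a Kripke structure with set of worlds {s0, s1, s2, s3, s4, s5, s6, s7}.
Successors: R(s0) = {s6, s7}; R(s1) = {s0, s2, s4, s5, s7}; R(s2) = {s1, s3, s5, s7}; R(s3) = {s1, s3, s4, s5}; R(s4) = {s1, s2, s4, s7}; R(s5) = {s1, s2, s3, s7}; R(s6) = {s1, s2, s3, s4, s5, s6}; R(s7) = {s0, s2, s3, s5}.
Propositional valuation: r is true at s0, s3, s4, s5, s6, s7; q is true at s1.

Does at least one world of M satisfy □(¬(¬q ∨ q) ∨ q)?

Recall that □ψ holds at a world iff ψ holds at every accessible world, and ◇ψ holds iff ψ holds at some accessible world.
Let φ = □(¬(¬q ∨ q) ∨ q). Evaluate φ at each world:
  s0 (successors {s6, s7}): φ is false.
  s1 (successors {s0, s2, s4, s5, s7}): φ is false.
  s2 (successors {s1, s3, s5, s7}): φ is false.
  s3 (successors {s1, s3, s4, s5}): φ is false.
  s4 (successors {s1, s2, s4, s7}): φ is false.
  s5 (successors {s1, s2, s3, s7}): φ is false.
  s6 (successors {s1, s2, s3, s4, s5, s6}): φ is false.
  s7 (successors {s0, s2, s3, s5}): φ is false.
For instance, at s2:
  At s2: □(¬(¬q ∨ q) ∨ q) requires ¬(¬q ∨ q) ∨ q at every successor {s1, s3, s5, s7}.
    ¬(¬q ∨ q) ∨ q fails at s3, so □(¬(¬q ∨ q) ∨ q) is false at s2.

No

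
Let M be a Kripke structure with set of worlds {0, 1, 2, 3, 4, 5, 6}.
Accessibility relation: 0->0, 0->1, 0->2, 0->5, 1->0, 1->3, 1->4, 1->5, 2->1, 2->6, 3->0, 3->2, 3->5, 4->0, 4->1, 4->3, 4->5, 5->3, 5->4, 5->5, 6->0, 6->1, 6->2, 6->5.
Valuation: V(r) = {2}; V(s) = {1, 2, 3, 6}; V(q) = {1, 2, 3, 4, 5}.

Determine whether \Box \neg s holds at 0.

No

At 0: \Box \neg s requires \neg s at every successor {0, 1, 2, 5}.
  \neg s fails at 1, so \Box \neg s is false at 0.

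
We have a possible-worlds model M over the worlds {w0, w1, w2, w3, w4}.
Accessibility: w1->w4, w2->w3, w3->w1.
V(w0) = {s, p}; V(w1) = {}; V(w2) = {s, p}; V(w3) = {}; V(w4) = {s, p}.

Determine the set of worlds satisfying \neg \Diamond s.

Let φ = \neg \Diamond s. Evaluate φ at each world:
  w0 (successors ∅): φ is true.
  w1 (successors {w4}): φ is false.
  w2 (successors {w3}): φ is true.
  w3 (successors {w1}): φ is true.
  w4 (successors ∅): φ is true.
For instance, at w1:
  At w1: \Diamond s is true, so \neg \Diamond s is false.
    At w1: \Diamond s requires s at some successor in {w4}.
      s holds at w4, so \Diamond s is true at w1.
Satisfying worlds: {w0, w2, w3, w4}

w0, w2, w3, w4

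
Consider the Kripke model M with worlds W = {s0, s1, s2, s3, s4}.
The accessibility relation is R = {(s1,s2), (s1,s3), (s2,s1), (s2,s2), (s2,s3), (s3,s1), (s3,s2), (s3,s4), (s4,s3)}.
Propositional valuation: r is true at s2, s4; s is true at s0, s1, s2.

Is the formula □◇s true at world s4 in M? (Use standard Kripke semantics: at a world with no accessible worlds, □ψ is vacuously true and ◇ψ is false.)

At s4: □◇s requires ◇s at every successor {s3}.
    At s3: ◇s requires s at some successor in {s1, s2, s4}.
      s holds at s1, so ◇s is true at s3.
So □◇s is true at s4.

Yes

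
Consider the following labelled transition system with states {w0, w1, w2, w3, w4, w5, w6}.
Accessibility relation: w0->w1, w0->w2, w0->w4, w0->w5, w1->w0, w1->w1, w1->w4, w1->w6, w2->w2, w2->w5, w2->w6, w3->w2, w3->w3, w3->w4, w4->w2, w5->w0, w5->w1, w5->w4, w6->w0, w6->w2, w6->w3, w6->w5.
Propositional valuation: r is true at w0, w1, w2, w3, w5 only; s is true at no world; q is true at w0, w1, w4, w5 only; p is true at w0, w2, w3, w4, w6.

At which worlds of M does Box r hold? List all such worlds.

Let φ = Box r. Evaluate φ at each world:
  w0 (successors {w1, w2, w4, w5}): φ is false.
  w1 (successors {w0, w1, w4, w6}): φ is false.
  w2 (successors {w2, w5, w6}): φ is false.
  w3 (successors {w2, w3, w4}): φ is false.
  w4 (successors {w2}): φ is true.
  w5 (successors {w0, w1, w4}): φ is false.
  w6 (successors {w0, w2, w3, w5}): φ is true.
For instance, at w1:
  At w1: Box r requires r at every successor {w0, w1, w4, w6}.
    r fails at w4, so Box r is false at w1.
Satisfying worlds: {w4, w6}

w4, w6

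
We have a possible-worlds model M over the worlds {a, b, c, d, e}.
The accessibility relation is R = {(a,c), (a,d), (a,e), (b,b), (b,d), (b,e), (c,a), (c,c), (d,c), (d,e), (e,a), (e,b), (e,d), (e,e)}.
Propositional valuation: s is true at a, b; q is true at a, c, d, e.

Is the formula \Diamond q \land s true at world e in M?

No

At e: \Diamond q is true, s is false, so \Diamond q \land s is false.
  At e: \Diamond q requires q at some successor in {a, b, d, e}.
    q holds at a, so \Diamond q is true at e.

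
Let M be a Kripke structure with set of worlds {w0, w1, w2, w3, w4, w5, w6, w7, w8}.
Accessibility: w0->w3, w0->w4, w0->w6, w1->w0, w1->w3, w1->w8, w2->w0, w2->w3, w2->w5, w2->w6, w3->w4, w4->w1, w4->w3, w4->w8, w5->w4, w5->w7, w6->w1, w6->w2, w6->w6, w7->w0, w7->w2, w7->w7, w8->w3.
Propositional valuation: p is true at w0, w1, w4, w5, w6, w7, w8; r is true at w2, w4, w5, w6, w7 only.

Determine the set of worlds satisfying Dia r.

w0, w2, w3, w5, w6, w7

Recall that Dia ψ holds at a world iff ψ holds at some accessible world.
Let φ = Dia r. Evaluate φ at each world:
  w0 (successors {w3, w4, w6}): φ is true.
  w1 (successors {w0, w3, w8}): φ is false.
  w2 (successors {w0, w3, w5, w6}): φ is true.
  w3 (successors {w4}): φ is true.
  w4 (successors {w1, w3, w8}): φ is false.
  w5 (successors {w4, w7}): φ is true.
  w6 (successors {w1, w2, w6}): φ is true.
  w7 (successors {w0, w2, w7}): φ is true.
  w8 (successors {w3}): φ is false.
For instance, at w2:
  At w2: Dia r requires r at some successor in {w0, w3, w5, w6}.
    r holds at w5, so Dia r is true at w2.
Satisfying worlds: {w0, w2, w3, w5, w6, w7}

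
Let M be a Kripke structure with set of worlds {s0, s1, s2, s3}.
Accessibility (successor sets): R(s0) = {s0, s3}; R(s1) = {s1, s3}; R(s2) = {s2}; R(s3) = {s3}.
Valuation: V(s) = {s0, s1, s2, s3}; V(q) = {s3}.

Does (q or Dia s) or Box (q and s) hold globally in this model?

Let φ = (q or Dia s) or Box (q and s). Evaluate φ at each world:
  s0 (successors {s0, s3}): φ is true.
  s1 (successors {s1, s3}): φ is true.
  s2 (successors {s2}): φ is true.
  s3 (successors {s3}): φ is true.
For instance, at s1:
  At s1: q or Dia s is true, Box (q and s) is false, so (q or Dia s) or Box (q and s) is true.
    At s1: q is false, Dia s is true, so q or Dia s is true.
      At s1: Dia s requires s at some successor in {s1, s3}.
        s holds at s1, so Dia s is true at s1.
    At s1: Box (q and s) requires q and s at every successor {s1, s3}.
      q and s fails at s1, so Box (q and s) is false at s1.

Yes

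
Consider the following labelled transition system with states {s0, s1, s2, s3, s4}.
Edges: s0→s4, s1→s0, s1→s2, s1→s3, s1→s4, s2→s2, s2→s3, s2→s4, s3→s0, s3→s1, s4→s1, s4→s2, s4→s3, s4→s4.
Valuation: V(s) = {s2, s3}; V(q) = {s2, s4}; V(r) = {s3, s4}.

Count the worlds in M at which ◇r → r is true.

Let φ = ◇r → r. Evaluate φ at each world:
  s0 (successors {s4}): φ is false.
  s1 (successors {s0, s2, s3, s4}): φ is false.
  s2 (successors {s2, s3, s4}): φ is false.
  s3 (successors {s0, s1}): φ is true.
  s4 (successors {s1, s2, s3, s4}): φ is true.
For instance, at s4:
  At s4: ◇r is true, r is true, so ◇r → r is true.
    At s4: ◇r requires r at some successor in {s1, s2, s3, s4}.
      r holds at s3, so ◇r is true at s4.
Satisfying worlds: {s3, s4}

2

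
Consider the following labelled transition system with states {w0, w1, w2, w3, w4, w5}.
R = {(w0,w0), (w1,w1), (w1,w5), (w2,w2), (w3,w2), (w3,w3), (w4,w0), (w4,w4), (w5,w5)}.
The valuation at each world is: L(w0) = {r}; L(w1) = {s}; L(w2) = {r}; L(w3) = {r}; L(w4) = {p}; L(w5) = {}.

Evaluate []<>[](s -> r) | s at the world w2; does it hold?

Yes

At w2: []<>[](s -> r) is true, s is false, so []<>[](s -> r) | s is true.
  At w2: []<>[](s -> r) requires <>[](s -> r) at every successor {w2}.
      At w2: <>[](s -> r) requires [](s -> r) at some successor in {w2}.
        [](s -> r) holds at w2, so <>[](s -> r) is true at w2.
  So []<>[](s -> r) is true at w2.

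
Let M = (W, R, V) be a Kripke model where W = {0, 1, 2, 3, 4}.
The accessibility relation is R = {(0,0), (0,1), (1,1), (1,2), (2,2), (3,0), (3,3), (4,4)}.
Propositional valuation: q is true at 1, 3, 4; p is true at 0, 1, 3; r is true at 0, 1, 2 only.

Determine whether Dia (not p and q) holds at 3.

At 3: Dia (not p and q) requires not p and q at some successor in {0, 3}.
  At 0: not p and q is false.
  At 3: not p and q is false.
So Dia (not p and q) is false at 3.

No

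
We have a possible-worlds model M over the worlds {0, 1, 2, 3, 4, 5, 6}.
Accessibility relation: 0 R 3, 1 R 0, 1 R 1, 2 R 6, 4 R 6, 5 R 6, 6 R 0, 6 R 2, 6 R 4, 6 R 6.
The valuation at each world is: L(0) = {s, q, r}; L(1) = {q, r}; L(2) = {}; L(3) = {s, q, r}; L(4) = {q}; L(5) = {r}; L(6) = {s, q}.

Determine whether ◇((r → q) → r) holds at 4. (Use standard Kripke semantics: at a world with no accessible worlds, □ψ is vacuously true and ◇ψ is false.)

No

At 4: ◇((r → q) → r) requires (r → q) → r at some successor in {6}.
  At 6: (r → q) → r is false.
So ◇((r → q) → r) is false at 4.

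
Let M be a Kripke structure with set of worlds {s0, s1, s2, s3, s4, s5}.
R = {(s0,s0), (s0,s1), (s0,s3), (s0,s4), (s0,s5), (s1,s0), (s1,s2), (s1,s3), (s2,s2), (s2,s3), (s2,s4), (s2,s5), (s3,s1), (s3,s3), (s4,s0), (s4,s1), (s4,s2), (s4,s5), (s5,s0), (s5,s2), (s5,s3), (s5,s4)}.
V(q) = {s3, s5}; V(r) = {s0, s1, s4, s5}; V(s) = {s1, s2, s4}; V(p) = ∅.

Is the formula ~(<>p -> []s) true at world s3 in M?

No

At s3: <>p -> []s is true, so ~(<>p -> []s) is false.
  At s3: <>p is false, []s is false, so <>p -> []s is true.
    At s3: <>p requires p at some successor in {s1, s3}.
      At s1: p is false.
      At s3: p is false.
    So <>p is false at s3.
    At s3: []s requires s at every successor {s1, s3}.
      s fails at s3, so []s is false at s3.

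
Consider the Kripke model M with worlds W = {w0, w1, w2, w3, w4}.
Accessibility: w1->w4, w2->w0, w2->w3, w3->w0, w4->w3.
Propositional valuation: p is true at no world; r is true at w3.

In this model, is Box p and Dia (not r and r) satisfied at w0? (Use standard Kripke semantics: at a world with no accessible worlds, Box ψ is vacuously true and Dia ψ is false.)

No

At w0: Box p is true, Dia (not r and r) is false, so Box p and Dia (not r and r) is false.
  At w0: no accessible worlds, so Box p holds vacuously.
  At w0: no accessible worlds, so Dia (not r and r) is false.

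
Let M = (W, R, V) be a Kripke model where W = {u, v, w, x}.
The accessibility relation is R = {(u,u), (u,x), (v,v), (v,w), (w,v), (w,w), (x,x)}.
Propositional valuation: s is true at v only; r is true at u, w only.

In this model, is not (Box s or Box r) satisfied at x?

Yes

Recall that Box ψ holds at a world iff ψ holds at every accessible world, and Dia ψ holds iff ψ holds at some accessible world.
At x: Box s or Box r is false, so not (Box s or Box r) is true.
  At x: Box s is false, Box r is false, so Box s or Box r is false.
    At x: Box s requires s at every successor {x}.
      s fails at x, so Box s is false at x.
    At x: Box r requires r at every successor {x}.
      r fails at x, so Box r is false at x.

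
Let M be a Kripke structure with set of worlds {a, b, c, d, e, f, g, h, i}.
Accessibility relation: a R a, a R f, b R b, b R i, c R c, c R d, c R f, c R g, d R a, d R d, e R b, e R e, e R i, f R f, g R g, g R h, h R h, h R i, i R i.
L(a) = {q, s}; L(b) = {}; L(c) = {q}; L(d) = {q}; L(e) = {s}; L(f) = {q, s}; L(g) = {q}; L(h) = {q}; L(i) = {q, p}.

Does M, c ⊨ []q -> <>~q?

No

Recall that []ψ holds at a world iff ψ holds at every accessible world, and <>ψ holds iff ψ holds at some accessible world.
At c: []q is true, <>~q is false, so []q -> <>~q is false.
  At c: []q requires q at every successor {c, d, f, g}.
    At c: q is true.
    At d: q is true.
    At f: q is true.
    At g: q is true.
  So []q is true at c.
  At c: <>~q requires ~q at some successor in {c, d, f, g}.
    At c: ~q is false.
    At d: ~q is false.
    At f: ~q is false.
    At g: ~q is false.
  So <>~q is false at c.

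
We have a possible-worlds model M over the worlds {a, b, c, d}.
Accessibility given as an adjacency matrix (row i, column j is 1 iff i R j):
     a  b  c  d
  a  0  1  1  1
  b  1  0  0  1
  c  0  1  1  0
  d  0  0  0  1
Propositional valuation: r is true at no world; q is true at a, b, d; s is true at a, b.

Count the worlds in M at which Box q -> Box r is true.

2

Let φ = Box q -> Box r. Evaluate φ at each world:
  a (successors {b, c, d}): φ is true.
  b (successors {a, d}): φ is false.
  c (successors {b, c}): φ is true.
  d (successors {d}): φ is false.
For instance, at c:
  At c: Box q is false, Box r is false, so Box q -> Box r is true.
    At c: Box q requires q at every successor {b, c}.
      q fails at c, so Box q is false at c.
    At c: Box r requires r at every successor {b, c}.
      r fails at b, so Box r is false at c.
Satisfying worlds: {a, c}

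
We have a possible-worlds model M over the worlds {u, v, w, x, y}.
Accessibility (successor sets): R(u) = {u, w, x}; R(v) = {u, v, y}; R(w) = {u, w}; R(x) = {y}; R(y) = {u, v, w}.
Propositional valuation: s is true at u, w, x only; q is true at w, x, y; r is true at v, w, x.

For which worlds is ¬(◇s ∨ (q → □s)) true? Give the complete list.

Let φ = ¬(◇s ∨ (q → □s)). Evaluate φ at each world:
  u (successors {u, w, x}): φ is false.
  v (successors {u, v, y}): φ is false.
  w (successors {u, w}): φ is false.
  x (successors {y}): φ is true.
  y (successors {u, v, w}): φ is false.
For instance, at w:
  At w: ◇s ∨ (q → □s) is true, so ¬(◇s ∨ (q → □s)) is false.
    At w: ◇s is true, q → □s is true, so ◇s ∨ (q → □s) is true.
      At w: ◇s requires s at some successor in {u, w}.
        s holds at u, so ◇s is true at w.
      At w: q is true, □s is true, so q → □s is true.
Satisfying worlds: {x}

x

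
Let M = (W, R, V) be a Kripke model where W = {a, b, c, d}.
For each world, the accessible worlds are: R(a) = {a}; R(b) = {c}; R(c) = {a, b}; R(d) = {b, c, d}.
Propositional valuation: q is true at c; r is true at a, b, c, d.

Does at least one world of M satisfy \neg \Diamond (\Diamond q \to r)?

No

Recall that \Diamond ψ holds at a world iff ψ holds at some accessible world.
Let φ = \neg \Diamond (\Diamond q \to r). Evaluate φ at each world:
  a (successors {a}): φ is false.
  b (successors {c}): φ is false.
  c (successors {a, b}): φ is false.
  d (successors {b, c, d}): φ is false.
For instance, at b:
  At b: \Diamond (\Diamond q \to r) is true, so \neg \Diamond (\Diamond q \to r) is false.
    At b: \Diamond (\Diamond q \to r) requires \Diamond q \to r at some successor in {c}.
      \Diamond q \to r holds at c, so \Diamond (\Diamond q \to r) is true at b.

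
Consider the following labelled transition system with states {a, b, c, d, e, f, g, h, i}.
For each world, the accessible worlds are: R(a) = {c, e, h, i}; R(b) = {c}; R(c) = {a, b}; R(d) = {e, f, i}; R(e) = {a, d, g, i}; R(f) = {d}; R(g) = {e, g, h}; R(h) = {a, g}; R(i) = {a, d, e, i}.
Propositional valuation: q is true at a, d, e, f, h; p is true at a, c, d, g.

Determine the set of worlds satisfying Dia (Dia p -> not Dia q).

c, e, f, i

Let φ = Dia (Dia p -> not Dia q). Evaluate φ at each world:
  a (successors {c, e, h, i}): φ is false.
  b (successors {c}): φ is false.
  c (successors {a, b}): φ is true.
  d (successors {e, f, i}): φ is false.
  e (successors {a, d, g, i}): φ is true.
  f (successors {d}): φ is true.
  g (successors {e, g, h}): φ is false.
  h (successors {a, g}): φ is false.
  i (successors {a, d, e, i}): φ is true.
For instance, at e:
  At e: Dia (Dia p -> not Dia q) requires Dia p -> not Dia q at some successor in {a, d, g, i}.
    Dia p -> not Dia q holds at d, so Dia (Dia p -> not Dia q) is true at e.
      At d: Dia p is false, not Dia q is false, so Dia p -> not Dia q is true.
Satisfying worlds: {c, e, f, i}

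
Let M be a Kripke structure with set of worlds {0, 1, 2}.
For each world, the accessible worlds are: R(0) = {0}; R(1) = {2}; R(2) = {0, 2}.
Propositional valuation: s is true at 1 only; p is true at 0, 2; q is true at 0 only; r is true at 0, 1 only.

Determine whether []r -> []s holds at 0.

No

Recall that []ψ holds at a world iff ψ holds at every accessible world, and <>ψ holds iff ψ holds at some accessible world.
At 0: []r is true, []s is false, so []r -> []s is false.
  At 0: []r requires r at every successor {0}.
    At 0: r is true.
  So []r is true at 0.
  At 0: []s requires s at every successor {0}.
    s fails at 0, so []s is false at 0.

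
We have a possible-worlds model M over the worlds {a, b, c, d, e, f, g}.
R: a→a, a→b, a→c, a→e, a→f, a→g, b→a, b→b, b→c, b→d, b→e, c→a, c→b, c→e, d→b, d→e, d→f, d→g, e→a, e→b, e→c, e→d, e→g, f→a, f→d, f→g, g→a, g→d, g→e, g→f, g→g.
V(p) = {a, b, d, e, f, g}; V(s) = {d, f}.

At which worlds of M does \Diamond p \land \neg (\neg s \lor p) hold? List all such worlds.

none

Recall that \Diamond ψ holds at a world iff ψ holds at some accessible world.
Let φ = \Diamond p \land \neg (\neg s \lor p). Evaluate φ at each world:
  a (successors {a, b, c, e, f, g}): φ is false.
  b (successors {a, b, c, d, e}): φ is false.
  c (successors {a, b, e}): φ is false.
  d (successors {b, e, f, g}): φ is false.
  e (successors {a, b, c, d, g}): φ is false.
  f (successors {a, d, g}): φ is false.
  g (successors {a, d, e, f, g}): φ is false.
For instance, at d:
  At d: \Diamond p is true, \neg (\neg s \lor p) is false, so \Diamond p \land \neg (\neg s \lor p) is false.
    At d: \Diamond p requires p at some successor in {b, e, f, g}.
      p holds at b, so \Diamond p is true at d.
Satisfying worlds: none.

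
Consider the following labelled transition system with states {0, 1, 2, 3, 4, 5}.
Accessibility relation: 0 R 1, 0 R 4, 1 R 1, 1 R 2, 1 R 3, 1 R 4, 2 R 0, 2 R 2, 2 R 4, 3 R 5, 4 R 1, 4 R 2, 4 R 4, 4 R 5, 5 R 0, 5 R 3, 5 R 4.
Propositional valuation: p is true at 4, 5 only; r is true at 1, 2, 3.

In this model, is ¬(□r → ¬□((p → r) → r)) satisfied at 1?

At 1: □r → ¬□((p → r) → r) is true, so ¬(□r → ¬□((p → r) → r)) is false.
  At 1: □r is false, ¬□((p → r) → r) is false, so □r → ¬□((p → r) → r) is true.
    At 1: □r requires r at every successor {1, 2, 3, 4}.
      r fails at 4, so □r is false at 1.
    At 1: □((p → r) → r) is true, so ¬□((p → r) → r) is false.
      At 1: □((p → r) → r) requires (p → r) → r at every successor {1, 2, 3, 4}.
        At 1: (p → r) → r is true.
        At 2: (p → r) → r is true.
        At 3: (p → r) → r is true.
        At 4: (p → r) → r is true.
      So □((p → r) → r) is true at 1.

No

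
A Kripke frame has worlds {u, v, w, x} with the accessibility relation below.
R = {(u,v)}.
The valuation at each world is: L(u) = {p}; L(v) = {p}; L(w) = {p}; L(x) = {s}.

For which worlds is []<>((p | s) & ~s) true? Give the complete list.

Let φ = []<>((p | s) & ~s). Evaluate φ at each world:
  u (successors {v}): φ is false.
  v (successors ∅): φ is true.
  w (successors ∅): φ is true.
  x (successors ∅): φ is true.
For instance, at u:
  At u: []<>((p | s) & ~s) requires <>((p | s) & ~s) at every successor {v}.
    <>((p | s) & ~s) fails at v, so []<>((p | s) & ~s) is false at u.
      At v: no accessible worlds, so <>((p | s) & ~s) is false.
Satisfying worlds: {v, w, x}

v, w, x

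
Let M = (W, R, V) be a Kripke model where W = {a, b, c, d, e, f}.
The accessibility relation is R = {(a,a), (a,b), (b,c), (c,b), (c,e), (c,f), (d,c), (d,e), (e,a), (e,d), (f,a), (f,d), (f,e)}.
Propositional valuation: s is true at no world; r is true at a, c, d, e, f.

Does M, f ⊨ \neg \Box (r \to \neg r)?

At f: \Box (r \to \neg r) is false, so \neg \Box (r \to \neg r) is true.
  At f: \Box (r \to \neg r) requires r \to \neg r at every successor {a, d, e}.
    r \to \neg r fails at a, so \Box (r \to \neg r) is false at f.

Yes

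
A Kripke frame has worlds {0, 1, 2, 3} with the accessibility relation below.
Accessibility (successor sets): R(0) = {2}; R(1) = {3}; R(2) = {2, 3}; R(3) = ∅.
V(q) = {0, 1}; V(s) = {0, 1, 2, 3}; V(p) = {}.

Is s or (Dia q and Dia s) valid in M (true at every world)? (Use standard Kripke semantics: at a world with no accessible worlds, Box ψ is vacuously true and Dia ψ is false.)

Yes

Let φ = s or (Dia q and Dia s). Evaluate φ at each world:
  0 (successors {2}): φ is true.
  1 (successors {3}): φ is true.
  2 (successors {2, 3}): φ is true.
  3 (successors ∅): φ is true.
For instance, at 0:
  At 0: s is true, Dia q and Dia s is false, so s or (Dia q and Dia s) is true.
    At 0: Dia q is false, Dia s is true, so Dia q and Dia s is false.
      At 0: Dia q requires q at some successor in {2}.
        At 2: q is false.
      So Dia q is false at 0.
      At 0: Dia s requires s at some successor in {2}.
        s holds at 2, so Dia s is true at 0.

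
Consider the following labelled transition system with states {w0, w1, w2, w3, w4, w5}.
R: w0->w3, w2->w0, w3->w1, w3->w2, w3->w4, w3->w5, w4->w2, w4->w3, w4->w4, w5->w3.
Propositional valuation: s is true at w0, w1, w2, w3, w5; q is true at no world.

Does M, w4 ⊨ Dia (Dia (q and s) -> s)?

Yes

At w4: Dia (Dia (q and s) -> s) requires Dia (q and s) -> s at some successor in {w2, w3, w4}.
  Dia (q and s) -> s holds at w2, so Dia (Dia (q and s) -> s) is true at w4.
    At w2: Dia (q and s) is false, s is true, so Dia (q and s) -> s is true.
      At w2: Dia (q and s) requires q and s at some successor in {w0}.
        At w0: q and s is false.
      So Dia (q and s) is false at w2.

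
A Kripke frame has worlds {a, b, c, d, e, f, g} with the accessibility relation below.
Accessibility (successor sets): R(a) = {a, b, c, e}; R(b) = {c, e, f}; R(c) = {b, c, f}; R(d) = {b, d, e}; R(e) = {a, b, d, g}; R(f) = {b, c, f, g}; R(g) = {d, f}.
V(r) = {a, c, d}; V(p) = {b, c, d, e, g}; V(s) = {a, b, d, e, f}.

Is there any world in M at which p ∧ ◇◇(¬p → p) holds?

Let φ = p ∧ ◇◇(¬p → p). Evaluate φ at each world:
  a (successors {a, b, c, e}): φ is false.
  b (successors {c, e, f}): φ is true.
  c (successors {b, c, f}): φ is true.
  d (successors {b, d, e}): φ is true.
  e (successors {a, b, d, g}): φ is true.
  f (successors {b, c, f, g}): φ is false.
  g (successors {d, f}): φ is true.
Detail at b (witness):
  At b: p is true, ◇◇(¬p → p) is true, so p ∧ ◇◇(¬p → p) is true.
    At b: ◇◇(¬p → p) requires ◇(¬p → p) at some successor in {c, e, f}.
      ◇(¬p → p) holds at c, so ◇◇(¬p → p) is true at b.

Yes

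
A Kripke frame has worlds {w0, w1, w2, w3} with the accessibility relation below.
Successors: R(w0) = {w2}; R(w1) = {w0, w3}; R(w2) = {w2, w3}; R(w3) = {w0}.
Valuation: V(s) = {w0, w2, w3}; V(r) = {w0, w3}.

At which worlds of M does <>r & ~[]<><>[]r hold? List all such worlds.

Recall that []ψ holds at a world iff ψ holds at every accessible world, and <>ψ holds iff ψ holds at some accessible world.
Let φ = <>r & ~[]<><>[]r. Evaluate φ at each world:
  w0 (successors {w2}): φ is false.
  w1 (successors {w0, w3}): φ is true.
  w2 (successors {w2, w3}): φ is true.
  w3 (successors {w0}): φ is false.
For instance, at w2:
  At w2: <>r is true, ~[]<><>[]r is true, so <>r & ~[]<><>[]r is true.
    At w2: <>r requires r at some successor in {w2, w3}.
      r holds at w3, so <>r is true at w2.
    At w2: []<><>[]r is false, so ~[]<><>[]r is true.
      At w2: []<><>[]r requires <><>[]r at every successor {w2, w3}.
        <><>[]r fails at w3, so []<><>[]r is false at w2.
Satisfying worlds: {w1, w2}

w1, w2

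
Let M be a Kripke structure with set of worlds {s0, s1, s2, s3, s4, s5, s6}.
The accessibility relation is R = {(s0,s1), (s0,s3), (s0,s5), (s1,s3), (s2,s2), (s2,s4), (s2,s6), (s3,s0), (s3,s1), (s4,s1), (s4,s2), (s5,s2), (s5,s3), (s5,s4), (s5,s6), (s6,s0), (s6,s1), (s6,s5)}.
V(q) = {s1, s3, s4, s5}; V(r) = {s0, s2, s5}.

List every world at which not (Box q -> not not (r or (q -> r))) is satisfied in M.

Let φ = not (Box q -> not not (r or (q -> r))). Evaluate φ at each world:
  s0 (successors {s1, s3, s5}): φ is false.
  s1 (successors {s3}): φ is true.
  s2 (successors {s2, s4, s6}): φ is false.
  s3 (successors {s0, s1}): φ is false.
  s4 (successors {s1, s2}): φ is false.
  s5 (successors {s2, s3, s4, s6}): φ is false.
  s6 (successors {s0, s1, s5}): φ is false.
For instance, at s5:
  At s5: Box q -> not not (r or (q -> r)) is true, so not (Box q -> not not (r or (q -> r))) is false.
    At s5: Box q is false, not not (r or (q -> r)) is true, so Box q -> not not (r or (q -> r)) is true.
      At s5: Box q requires q at every successor {s2, s3, s4, s6}.
        q fails at s2, so Box q is false at s5.
Satisfying worlds: {s1}

s1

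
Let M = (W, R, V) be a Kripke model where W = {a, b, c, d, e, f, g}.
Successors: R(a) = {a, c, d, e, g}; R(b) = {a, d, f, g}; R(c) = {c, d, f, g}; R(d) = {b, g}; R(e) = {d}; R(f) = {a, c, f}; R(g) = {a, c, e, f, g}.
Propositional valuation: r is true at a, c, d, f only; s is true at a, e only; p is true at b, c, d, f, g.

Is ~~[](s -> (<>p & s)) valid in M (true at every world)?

Yes

Let φ = ~~[](s -> (<>p & s)). Evaluate φ at each world:
  a (successors {a, c, d, e, g}): φ is true.
  b (successors {a, d, f, g}): φ is true.
  c (successors {c, d, f, g}): φ is true.
  d (successors {b, g}): φ is true.
  e (successors {d}): φ is true.
  f (successors {a, c, f}): φ is true.
  g (successors {a, c, e, f, g}): φ is true.
For instance, at e:
  At e: ~[](s -> (<>p & s)) is false, so ~~[](s -> (<>p & s)) is true.
    At e: [](s -> (<>p & s)) is true, so ~[](s -> (<>p & s)) is false.
      At e: [](s -> (<>p & s)) requires s -> (<>p & s) at every successor {d}.
        At d: s -> (<>p & s) is true.
      So [](s -> (<>p & s)) is true at e.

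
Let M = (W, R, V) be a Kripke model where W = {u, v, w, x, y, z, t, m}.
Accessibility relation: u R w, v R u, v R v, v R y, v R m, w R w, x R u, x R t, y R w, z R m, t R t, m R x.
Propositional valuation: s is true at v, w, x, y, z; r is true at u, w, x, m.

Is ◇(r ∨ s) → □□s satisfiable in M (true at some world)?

Let φ = ◇(r ∨ s) → □□s. Evaluate φ at each world:
  u (successors {w}): φ is true.
  v (successors {u, v, y, m}): φ is false.
  w (successors {w}): φ is true.
  x (successors {u, t}): φ is false.
  y (successors {w}): φ is true.
  z (successors {m}): φ is true.
  t (successors {t}): φ is true.
  m (successors {x}): φ is false.
Detail at u (witness):
  At u: ◇(r ∨ s) is true, □□s is true, so ◇(r ∨ s) → □□s is true.
    At u: ◇(r ∨ s) requires r ∨ s at some successor in {w}.
      r ∨ s holds at w, so ◇(r ∨ s) is true at u.
    At u: □□s requires □s at every successor {w}.
      At w: □s is true.
    So □□s is true at u.

Yes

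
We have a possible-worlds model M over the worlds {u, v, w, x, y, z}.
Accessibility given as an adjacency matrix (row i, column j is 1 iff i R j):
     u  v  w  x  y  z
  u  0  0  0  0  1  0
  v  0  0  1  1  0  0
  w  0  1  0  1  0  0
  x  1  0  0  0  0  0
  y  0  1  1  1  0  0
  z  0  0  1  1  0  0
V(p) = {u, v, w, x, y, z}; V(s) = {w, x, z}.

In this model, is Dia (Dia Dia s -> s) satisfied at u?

No

At u: Dia (Dia Dia s -> s) requires Dia Dia s -> s at some successor in {y}.
  At y: Dia Dia s -> s is false.
So Dia (Dia Dia s -> s) is false at u.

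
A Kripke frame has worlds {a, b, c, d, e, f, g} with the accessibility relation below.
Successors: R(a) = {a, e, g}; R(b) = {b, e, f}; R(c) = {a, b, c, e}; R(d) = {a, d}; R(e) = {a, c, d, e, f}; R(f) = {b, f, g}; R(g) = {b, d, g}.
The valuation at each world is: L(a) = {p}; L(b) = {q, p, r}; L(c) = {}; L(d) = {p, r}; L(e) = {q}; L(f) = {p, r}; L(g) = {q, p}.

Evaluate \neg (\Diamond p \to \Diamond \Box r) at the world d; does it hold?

At d: \Diamond p \to \Diamond \Box r is false, so \neg (\Diamond p \to \Diamond \Box r) is true.
  At d: \Diamond p is true, \Diamond \Box r is false, so \Diamond p \to \Diamond \Box r is false.
    At d: \Diamond p requires p at some successor in {a, d}.
      p holds at a, so \Diamond p is true at d.
    At d: \Diamond \Box r requires \Box r at some successor in {a, d}.
      At a: \Box r is false.
      At d: \Box r is false.
    So \Diamond \Box r is false at d.

Yes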